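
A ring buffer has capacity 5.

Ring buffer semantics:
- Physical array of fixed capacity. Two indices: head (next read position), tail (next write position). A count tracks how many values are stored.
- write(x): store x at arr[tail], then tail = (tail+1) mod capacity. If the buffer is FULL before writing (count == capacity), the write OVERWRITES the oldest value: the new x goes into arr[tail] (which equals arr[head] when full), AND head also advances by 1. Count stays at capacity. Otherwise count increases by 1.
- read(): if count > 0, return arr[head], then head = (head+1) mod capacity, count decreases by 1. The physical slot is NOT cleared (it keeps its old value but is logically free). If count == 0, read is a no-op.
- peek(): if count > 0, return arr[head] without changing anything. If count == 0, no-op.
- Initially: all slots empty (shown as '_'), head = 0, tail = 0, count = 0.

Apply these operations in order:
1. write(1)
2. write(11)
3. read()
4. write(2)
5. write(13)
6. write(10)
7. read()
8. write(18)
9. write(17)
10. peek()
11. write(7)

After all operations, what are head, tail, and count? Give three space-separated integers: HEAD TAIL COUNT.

After op 1 (write(1)): arr=[1 _ _ _ _] head=0 tail=1 count=1
After op 2 (write(11)): arr=[1 11 _ _ _] head=0 tail=2 count=2
After op 3 (read()): arr=[1 11 _ _ _] head=1 tail=2 count=1
After op 4 (write(2)): arr=[1 11 2 _ _] head=1 tail=3 count=2
After op 5 (write(13)): arr=[1 11 2 13 _] head=1 tail=4 count=3
After op 6 (write(10)): arr=[1 11 2 13 10] head=1 tail=0 count=4
After op 7 (read()): arr=[1 11 2 13 10] head=2 tail=0 count=3
After op 8 (write(18)): arr=[18 11 2 13 10] head=2 tail=1 count=4
After op 9 (write(17)): arr=[18 17 2 13 10] head=2 tail=2 count=5
After op 10 (peek()): arr=[18 17 2 13 10] head=2 tail=2 count=5
After op 11 (write(7)): arr=[18 17 7 13 10] head=3 tail=3 count=5

Answer: 3 3 5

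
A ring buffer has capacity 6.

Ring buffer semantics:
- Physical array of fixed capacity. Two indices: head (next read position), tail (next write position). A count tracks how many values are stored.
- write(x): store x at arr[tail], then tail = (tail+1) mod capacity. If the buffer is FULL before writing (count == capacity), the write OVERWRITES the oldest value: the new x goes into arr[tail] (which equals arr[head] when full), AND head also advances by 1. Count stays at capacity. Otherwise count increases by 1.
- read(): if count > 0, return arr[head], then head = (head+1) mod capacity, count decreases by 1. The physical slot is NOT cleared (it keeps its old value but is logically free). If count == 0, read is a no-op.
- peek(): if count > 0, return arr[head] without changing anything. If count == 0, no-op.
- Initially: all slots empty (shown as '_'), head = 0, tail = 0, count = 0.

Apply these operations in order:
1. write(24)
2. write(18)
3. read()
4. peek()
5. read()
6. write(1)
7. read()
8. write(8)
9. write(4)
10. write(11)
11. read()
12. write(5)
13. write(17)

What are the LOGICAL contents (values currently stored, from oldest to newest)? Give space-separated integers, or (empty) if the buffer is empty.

Answer: 4 11 5 17

Derivation:
After op 1 (write(24)): arr=[24 _ _ _ _ _] head=0 tail=1 count=1
After op 2 (write(18)): arr=[24 18 _ _ _ _] head=0 tail=2 count=2
After op 3 (read()): arr=[24 18 _ _ _ _] head=1 tail=2 count=1
After op 4 (peek()): arr=[24 18 _ _ _ _] head=1 tail=2 count=1
After op 5 (read()): arr=[24 18 _ _ _ _] head=2 tail=2 count=0
After op 6 (write(1)): arr=[24 18 1 _ _ _] head=2 tail=3 count=1
After op 7 (read()): arr=[24 18 1 _ _ _] head=3 tail=3 count=0
After op 8 (write(8)): arr=[24 18 1 8 _ _] head=3 tail=4 count=1
After op 9 (write(4)): arr=[24 18 1 8 4 _] head=3 tail=5 count=2
After op 10 (write(11)): arr=[24 18 1 8 4 11] head=3 tail=0 count=3
After op 11 (read()): arr=[24 18 1 8 4 11] head=4 tail=0 count=2
After op 12 (write(5)): arr=[5 18 1 8 4 11] head=4 tail=1 count=3
After op 13 (write(17)): arr=[5 17 1 8 4 11] head=4 tail=2 count=4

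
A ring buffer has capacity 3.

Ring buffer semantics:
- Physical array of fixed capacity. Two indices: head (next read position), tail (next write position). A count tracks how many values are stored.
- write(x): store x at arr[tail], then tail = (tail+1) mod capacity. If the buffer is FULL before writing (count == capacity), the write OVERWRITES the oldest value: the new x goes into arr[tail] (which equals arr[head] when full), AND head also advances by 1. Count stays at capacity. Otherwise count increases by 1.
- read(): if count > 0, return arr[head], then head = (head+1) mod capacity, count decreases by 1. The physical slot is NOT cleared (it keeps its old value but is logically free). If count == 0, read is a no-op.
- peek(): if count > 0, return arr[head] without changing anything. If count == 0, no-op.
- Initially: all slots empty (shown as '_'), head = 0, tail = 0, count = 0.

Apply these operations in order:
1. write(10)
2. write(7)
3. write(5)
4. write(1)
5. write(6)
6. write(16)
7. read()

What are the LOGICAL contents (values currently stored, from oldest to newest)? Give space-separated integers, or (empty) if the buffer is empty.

After op 1 (write(10)): arr=[10 _ _] head=0 tail=1 count=1
After op 2 (write(7)): arr=[10 7 _] head=0 tail=2 count=2
After op 3 (write(5)): arr=[10 7 5] head=0 tail=0 count=3
After op 4 (write(1)): arr=[1 7 5] head=1 tail=1 count=3
After op 5 (write(6)): arr=[1 6 5] head=2 tail=2 count=3
After op 6 (write(16)): arr=[1 6 16] head=0 tail=0 count=3
After op 7 (read()): arr=[1 6 16] head=1 tail=0 count=2

Answer: 6 16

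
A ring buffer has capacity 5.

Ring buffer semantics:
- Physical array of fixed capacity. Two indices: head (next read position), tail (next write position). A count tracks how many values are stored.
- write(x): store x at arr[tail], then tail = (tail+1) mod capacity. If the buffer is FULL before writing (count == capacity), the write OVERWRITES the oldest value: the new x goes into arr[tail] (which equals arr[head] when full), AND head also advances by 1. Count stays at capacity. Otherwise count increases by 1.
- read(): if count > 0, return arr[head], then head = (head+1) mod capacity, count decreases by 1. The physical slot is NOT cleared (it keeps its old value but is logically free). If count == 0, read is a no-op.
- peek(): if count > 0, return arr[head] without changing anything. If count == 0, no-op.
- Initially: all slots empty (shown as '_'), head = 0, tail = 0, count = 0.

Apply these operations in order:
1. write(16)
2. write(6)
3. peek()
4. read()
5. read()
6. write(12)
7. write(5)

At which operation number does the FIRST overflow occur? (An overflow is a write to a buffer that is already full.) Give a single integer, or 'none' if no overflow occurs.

After op 1 (write(16)): arr=[16 _ _ _ _] head=0 tail=1 count=1
After op 2 (write(6)): arr=[16 6 _ _ _] head=0 tail=2 count=2
After op 3 (peek()): arr=[16 6 _ _ _] head=0 tail=2 count=2
After op 4 (read()): arr=[16 6 _ _ _] head=1 tail=2 count=1
After op 5 (read()): arr=[16 6 _ _ _] head=2 tail=2 count=0
After op 6 (write(12)): arr=[16 6 12 _ _] head=2 tail=3 count=1
After op 7 (write(5)): arr=[16 6 12 5 _] head=2 tail=4 count=2

Answer: none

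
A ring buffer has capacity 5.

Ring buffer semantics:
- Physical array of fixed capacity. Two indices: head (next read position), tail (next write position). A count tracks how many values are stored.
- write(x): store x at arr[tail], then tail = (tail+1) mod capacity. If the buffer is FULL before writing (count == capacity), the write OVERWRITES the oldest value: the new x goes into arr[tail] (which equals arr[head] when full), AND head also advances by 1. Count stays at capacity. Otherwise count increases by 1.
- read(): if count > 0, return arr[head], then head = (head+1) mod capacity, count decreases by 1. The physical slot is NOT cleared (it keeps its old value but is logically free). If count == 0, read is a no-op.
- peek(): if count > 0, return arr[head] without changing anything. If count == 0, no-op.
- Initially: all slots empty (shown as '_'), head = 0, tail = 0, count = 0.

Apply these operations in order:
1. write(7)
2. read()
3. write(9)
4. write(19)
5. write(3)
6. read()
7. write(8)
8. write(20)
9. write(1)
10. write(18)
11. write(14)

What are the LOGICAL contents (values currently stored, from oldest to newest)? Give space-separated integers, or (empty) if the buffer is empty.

Answer: 8 20 1 18 14

Derivation:
After op 1 (write(7)): arr=[7 _ _ _ _] head=0 tail=1 count=1
After op 2 (read()): arr=[7 _ _ _ _] head=1 tail=1 count=0
After op 3 (write(9)): arr=[7 9 _ _ _] head=1 tail=2 count=1
After op 4 (write(19)): arr=[7 9 19 _ _] head=1 tail=3 count=2
After op 5 (write(3)): arr=[7 9 19 3 _] head=1 tail=4 count=3
After op 6 (read()): arr=[7 9 19 3 _] head=2 tail=4 count=2
After op 7 (write(8)): arr=[7 9 19 3 8] head=2 tail=0 count=3
After op 8 (write(20)): arr=[20 9 19 3 8] head=2 tail=1 count=4
After op 9 (write(1)): arr=[20 1 19 3 8] head=2 tail=2 count=5
After op 10 (write(18)): arr=[20 1 18 3 8] head=3 tail=3 count=5
After op 11 (write(14)): arr=[20 1 18 14 8] head=4 tail=4 count=5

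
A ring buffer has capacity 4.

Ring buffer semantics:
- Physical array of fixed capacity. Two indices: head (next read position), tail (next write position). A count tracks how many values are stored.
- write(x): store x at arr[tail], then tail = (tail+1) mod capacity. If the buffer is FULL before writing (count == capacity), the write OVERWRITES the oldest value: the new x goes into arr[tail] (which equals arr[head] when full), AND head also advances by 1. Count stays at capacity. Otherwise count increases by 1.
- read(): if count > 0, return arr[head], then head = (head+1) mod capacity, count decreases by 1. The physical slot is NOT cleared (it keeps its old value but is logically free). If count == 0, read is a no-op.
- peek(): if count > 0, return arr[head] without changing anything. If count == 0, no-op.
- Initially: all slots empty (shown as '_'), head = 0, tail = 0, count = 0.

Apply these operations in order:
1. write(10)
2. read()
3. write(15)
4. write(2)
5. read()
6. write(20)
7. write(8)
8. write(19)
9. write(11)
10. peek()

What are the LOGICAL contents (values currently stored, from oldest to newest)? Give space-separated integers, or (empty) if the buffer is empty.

Answer: 20 8 19 11

Derivation:
After op 1 (write(10)): arr=[10 _ _ _] head=0 tail=1 count=1
After op 2 (read()): arr=[10 _ _ _] head=1 tail=1 count=0
After op 3 (write(15)): arr=[10 15 _ _] head=1 tail=2 count=1
After op 4 (write(2)): arr=[10 15 2 _] head=1 tail=3 count=2
After op 5 (read()): arr=[10 15 2 _] head=2 tail=3 count=1
After op 6 (write(20)): arr=[10 15 2 20] head=2 tail=0 count=2
After op 7 (write(8)): arr=[8 15 2 20] head=2 tail=1 count=3
After op 8 (write(19)): arr=[8 19 2 20] head=2 tail=2 count=4
After op 9 (write(11)): arr=[8 19 11 20] head=3 tail=3 count=4
After op 10 (peek()): arr=[8 19 11 20] head=3 tail=3 count=4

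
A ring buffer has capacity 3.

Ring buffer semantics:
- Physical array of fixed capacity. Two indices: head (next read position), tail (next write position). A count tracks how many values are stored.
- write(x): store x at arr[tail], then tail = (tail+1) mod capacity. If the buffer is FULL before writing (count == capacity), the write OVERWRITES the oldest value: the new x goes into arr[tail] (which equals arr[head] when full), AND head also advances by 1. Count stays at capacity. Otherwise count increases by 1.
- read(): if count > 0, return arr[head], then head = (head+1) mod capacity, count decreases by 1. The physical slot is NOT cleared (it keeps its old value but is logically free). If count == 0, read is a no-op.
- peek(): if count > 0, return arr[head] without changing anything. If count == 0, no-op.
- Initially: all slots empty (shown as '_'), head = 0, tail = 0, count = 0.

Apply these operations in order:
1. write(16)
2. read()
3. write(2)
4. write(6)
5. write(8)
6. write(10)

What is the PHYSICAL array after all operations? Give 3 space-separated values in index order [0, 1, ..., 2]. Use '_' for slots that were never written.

Answer: 8 10 6

Derivation:
After op 1 (write(16)): arr=[16 _ _] head=0 tail=1 count=1
After op 2 (read()): arr=[16 _ _] head=1 tail=1 count=0
After op 3 (write(2)): arr=[16 2 _] head=1 tail=2 count=1
After op 4 (write(6)): arr=[16 2 6] head=1 tail=0 count=2
After op 5 (write(8)): arr=[8 2 6] head=1 tail=1 count=3
After op 6 (write(10)): arr=[8 10 6] head=2 tail=2 count=3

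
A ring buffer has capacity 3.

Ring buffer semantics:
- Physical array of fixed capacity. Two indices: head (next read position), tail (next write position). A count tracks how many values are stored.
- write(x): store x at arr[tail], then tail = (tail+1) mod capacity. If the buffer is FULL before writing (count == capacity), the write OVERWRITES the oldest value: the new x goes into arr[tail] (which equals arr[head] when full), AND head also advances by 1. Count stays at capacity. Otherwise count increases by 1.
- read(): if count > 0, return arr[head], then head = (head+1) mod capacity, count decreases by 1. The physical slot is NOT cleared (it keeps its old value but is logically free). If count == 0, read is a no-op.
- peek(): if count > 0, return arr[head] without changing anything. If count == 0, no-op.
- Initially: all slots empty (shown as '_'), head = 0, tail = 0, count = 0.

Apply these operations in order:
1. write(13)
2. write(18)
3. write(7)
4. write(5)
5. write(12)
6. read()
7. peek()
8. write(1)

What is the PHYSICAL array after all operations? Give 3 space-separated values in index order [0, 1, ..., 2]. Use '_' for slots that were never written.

After op 1 (write(13)): arr=[13 _ _] head=0 tail=1 count=1
After op 2 (write(18)): arr=[13 18 _] head=0 tail=2 count=2
After op 3 (write(7)): arr=[13 18 7] head=0 tail=0 count=3
After op 4 (write(5)): arr=[5 18 7] head=1 tail=1 count=3
After op 5 (write(12)): arr=[5 12 7] head=2 tail=2 count=3
After op 6 (read()): arr=[5 12 7] head=0 tail=2 count=2
After op 7 (peek()): arr=[5 12 7] head=0 tail=2 count=2
After op 8 (write(1)): arr=[5 12 1] head=0 tail=0 count=3

Answer: 5 12 1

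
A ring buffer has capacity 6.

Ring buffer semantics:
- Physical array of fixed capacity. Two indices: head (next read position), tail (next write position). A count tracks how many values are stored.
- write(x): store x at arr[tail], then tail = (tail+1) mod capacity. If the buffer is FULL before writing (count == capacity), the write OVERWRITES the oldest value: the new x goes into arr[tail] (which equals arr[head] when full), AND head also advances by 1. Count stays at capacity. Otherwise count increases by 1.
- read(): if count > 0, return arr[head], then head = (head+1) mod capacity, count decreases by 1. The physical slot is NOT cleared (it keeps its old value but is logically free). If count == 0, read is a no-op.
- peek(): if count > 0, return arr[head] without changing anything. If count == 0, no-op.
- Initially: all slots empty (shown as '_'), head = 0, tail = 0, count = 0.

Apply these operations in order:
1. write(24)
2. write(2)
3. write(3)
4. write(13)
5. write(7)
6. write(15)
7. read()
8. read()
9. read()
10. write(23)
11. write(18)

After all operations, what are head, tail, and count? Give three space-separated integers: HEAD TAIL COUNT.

Answer: 3 2 5

Derivation:
After op 1 (write(24)): arr=[24 _ _ _ _ _] head=0 tail=1 count=1
After op 2 (write(2)): arr=[24 2 _ _ _ _] head=0 tail=2 count=2
After op 3 (write(3)): arr=[24 2 3 _ _ _] head=0 tail=3 count=3
After op 4 (write(13)): arr=[24 2 3 13 _ _] head=0 tail=4 count=4
After op 5 (write(7)): arr=[24 2 3 13 7 _] head=0 tail=5 count=5
After op 6 (write(15)): arr=[24 2 3 13 7 15] head=0 tail=0 count=6
After op 7 (read()): arr=[24 2 3 13 7 15] head=1 tail=0 count=5
After op 8 (read()): arr=[24 2 3 13 7 15] head=2 tail=0 count=4
After op 9 (read()): arr=[24 2 3 13 7 15] head=3 tail=0 count=3
After op 10 (write(23)): arr=[23 2 3 13 7 15] head=3 tail=1 count=4
After op 11 (write(18)): arr=[23 18 3 13 7 15] head=3 tail=2 count=5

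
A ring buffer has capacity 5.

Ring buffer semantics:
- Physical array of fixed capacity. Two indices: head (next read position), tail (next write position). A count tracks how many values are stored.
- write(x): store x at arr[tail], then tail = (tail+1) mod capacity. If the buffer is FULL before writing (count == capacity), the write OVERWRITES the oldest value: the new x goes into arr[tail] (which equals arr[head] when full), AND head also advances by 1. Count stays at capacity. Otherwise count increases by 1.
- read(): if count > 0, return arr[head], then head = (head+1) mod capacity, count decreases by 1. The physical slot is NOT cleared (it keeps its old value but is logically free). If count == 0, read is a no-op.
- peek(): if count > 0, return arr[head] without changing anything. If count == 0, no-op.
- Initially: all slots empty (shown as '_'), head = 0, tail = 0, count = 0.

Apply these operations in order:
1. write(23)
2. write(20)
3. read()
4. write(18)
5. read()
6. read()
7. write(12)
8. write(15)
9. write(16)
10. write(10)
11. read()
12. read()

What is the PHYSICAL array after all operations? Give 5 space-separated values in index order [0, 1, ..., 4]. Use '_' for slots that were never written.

Answer: 16 10 18 12 15

Derivation:
After op 1 (write(23)): arr=[23 _ _ _ _] head=0 tail=1 count=1
After op 2 (write(20)): arr=[23 20 _ _ _] head=0 tail=2 count=2
After op 3 (read()): arr=[23 20 _ _ _] head=1 tail=2 count=1
After op 4 (write(18)): arr=[23 20 18 _ _] head=1 tail=3 count=2
After op 5 (read()): arr=[23 20 18 _ _] head=2 tail=3 count=1
After op 6 (read()): arr=[23 20 18 _ _] head=3 tail=3 count=0
After op 7 (write(12)): arr=[23 20 18 12 _] head=3 tail=4 count=1
After op 8 (write(15)): arr=[23 20 18 12 15] head=3 tail=0 count=2
After op 9 (write(16)): arr=[16 20 18 12 15] head=3 tail=1 count=3
After op 10 (write(10)): arr=[16 10 18 12 15] head=3 tail=2 count=4
After op 11 (read()): arr=[16 10 18 12 15] head=4 tail=2 count=3
After op 12 (read()): arr=[16 10 18 12 15] head=0 tail=2 count=2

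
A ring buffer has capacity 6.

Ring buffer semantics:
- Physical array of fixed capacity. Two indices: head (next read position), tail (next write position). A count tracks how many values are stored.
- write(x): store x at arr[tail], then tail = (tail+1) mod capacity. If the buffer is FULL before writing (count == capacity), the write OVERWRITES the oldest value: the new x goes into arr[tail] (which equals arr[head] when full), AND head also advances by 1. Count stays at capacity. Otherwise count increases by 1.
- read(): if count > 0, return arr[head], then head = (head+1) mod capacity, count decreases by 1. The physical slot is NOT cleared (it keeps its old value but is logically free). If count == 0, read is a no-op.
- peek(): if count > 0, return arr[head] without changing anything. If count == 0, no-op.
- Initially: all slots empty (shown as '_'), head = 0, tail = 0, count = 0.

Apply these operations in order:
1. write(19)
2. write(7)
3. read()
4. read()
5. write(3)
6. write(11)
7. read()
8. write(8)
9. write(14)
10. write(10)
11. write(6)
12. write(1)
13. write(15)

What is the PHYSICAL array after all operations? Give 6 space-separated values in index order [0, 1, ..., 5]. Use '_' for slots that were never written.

Answer: 10 6 1 15 8 14

Derivation:
After op 1 (write(19)): arr=[19 _ _ _ _ _] head=0 tail=1 count=1
After op 2 (write(7)): arr=[19 7 _ _ _ _] head=0 tail=2 count=2
After op 3 (read()): arr=[19 7 _ _ _ _] head=1 tail=2 count=1
After op 4 (read()): arr=[19 7 _ _ _ _] head=2 tail=2 count=0
After op 5 (write(3)): arr=[19 7 3 _ _ _] head=2 tail=3 count=1
After op 6 (write(11)): arr=[19 7 3 11 _ _] head=2 tail=4 count=2
After op 7 (read()): arr=[19 7 3 11 _ _] head=3 tail=4 count=1
After op 8 (write(8)): arr=[19 7 3 11 8 _] head=3 tail=5 count=2
After op 9 (write(14)): arr=[19 7 3 11 8 14] head=3 tail=0 count=3
After op 10 (write(10)): arr=[10 7 3 11 8 14] head=3 tail=1 count=4
After op 11 (write(6)): arr=[10 6 3 11 8 14] head=3 tail=2 count=5
After op 12 (write(1)): arr=[10 6 1 11 8 14] head=3 tail=3 count=6
After op 13 (write(15)): arr=[10 6 1 15 8 14] head=4 tail=4 count=6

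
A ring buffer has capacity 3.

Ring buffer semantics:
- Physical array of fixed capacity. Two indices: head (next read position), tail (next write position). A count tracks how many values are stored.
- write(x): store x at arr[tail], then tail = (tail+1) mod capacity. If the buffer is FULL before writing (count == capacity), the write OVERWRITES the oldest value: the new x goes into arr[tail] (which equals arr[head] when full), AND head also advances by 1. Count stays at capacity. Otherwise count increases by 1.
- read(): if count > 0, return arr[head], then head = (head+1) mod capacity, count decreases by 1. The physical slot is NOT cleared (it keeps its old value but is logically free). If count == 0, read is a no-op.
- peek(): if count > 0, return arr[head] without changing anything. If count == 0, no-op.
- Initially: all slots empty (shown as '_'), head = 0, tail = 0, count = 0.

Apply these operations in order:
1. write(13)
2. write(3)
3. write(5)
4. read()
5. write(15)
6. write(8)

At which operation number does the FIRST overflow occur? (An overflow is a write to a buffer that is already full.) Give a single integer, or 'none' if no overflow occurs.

Answer: 6

Derivation:
After op 1 (write(13)): arr=[13 _ _] head=0 tail=1 count=1
After op 2 (write(3)): arr=[13 3 _] head=0 tail=2 count=2
After op 3 (write(5)): arr=[13 3 5] head=0 tail=0 count=3
After op 4 (read()): arr=[13 3 5] head=1 tail=0 count=2
After op 5 (write(15)): arr=[15 3 5] head=1 tail=1 count=3
After op 6 (write(8)): arr=[15 8 5] head=2 tail=2 count=3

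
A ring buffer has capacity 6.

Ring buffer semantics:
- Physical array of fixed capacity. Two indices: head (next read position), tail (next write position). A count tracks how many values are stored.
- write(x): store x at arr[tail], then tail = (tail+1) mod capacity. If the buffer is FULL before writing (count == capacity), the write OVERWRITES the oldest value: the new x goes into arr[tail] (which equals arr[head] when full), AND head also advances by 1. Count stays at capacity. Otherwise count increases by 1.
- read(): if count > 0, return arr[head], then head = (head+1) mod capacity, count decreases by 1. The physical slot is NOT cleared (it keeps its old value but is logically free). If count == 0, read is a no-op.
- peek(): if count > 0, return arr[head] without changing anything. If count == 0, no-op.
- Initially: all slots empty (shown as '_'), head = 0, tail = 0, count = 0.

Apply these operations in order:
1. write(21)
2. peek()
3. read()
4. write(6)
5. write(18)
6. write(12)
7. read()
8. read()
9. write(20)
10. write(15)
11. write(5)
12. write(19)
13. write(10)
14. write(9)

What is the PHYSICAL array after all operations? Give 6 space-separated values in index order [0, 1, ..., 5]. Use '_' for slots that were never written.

Answer: 5 19 10 9 20 15

Derivation:
After op 1 (write(21)): arr=[21 _ _ _ _ _] head=0 tail=1 count=1
After op 2 (peek()): arr=[21 _ _ _ _ _] head=0 tail=1 count=1
After op 3 (read()): arr=[21 _ _ _ _ _] head=1 tail=1 count=0
After op 4 (write(6)): arr=[21 6 _ _ _ _] head=1 tail=2 count=1
After op 5 (write(18)): arr=[21 6 18 _ _ _] head=1 tail=3 count=2
After op 6 (write(12)): arr=[21 6 18 12 _ _] head=1 tail=4 count=3
After op 7 (read()): arr=[21 6 18 12 _ _] head=2 tail=4 count=2
After op 8 (read()): arr=[21 6 18 12 _ _] head=3 tail=4 count=1
After op 9 (write(20)): arr=[21 6 18 12 20 _] head=3 tail=5 count=2
After op 10 (write(15)): arr=[21 6 18 12 20 15] head=3 tail=0 count=3
After op 11 (write(5)): arr=[5 6 18 12 20 15] head=3 tail=1 count=4
After op 12 (write(19)): arr=[5 19 18 12 20 15] head=3 tail=2 count=5
After op 13 (write(10)): arr=[5 19 10 12 20 15] head=3 tail=3 count=6
After op 14 (write(9)): arr=[5 19 10 9 20 15] head=4 tail=4 count=6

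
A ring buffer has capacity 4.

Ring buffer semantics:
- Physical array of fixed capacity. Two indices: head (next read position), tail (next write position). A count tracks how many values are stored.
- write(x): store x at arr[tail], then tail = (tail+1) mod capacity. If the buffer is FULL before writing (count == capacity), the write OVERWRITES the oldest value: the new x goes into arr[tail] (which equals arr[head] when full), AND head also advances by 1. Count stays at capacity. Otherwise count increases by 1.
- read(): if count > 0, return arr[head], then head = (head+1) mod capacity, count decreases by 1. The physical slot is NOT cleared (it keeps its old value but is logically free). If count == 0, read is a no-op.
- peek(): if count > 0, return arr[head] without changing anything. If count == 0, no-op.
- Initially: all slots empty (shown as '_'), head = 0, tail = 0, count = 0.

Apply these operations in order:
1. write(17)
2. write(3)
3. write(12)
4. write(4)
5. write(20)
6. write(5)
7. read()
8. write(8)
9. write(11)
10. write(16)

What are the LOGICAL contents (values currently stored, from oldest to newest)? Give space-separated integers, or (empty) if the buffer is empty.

Answer: 5 8 11 16

Derivation:
After op 1 (write(17)): arr=[17 _ _ _] head=0 tail=1 count=1
After op 2 (write(3)): arr=[17 3 _ _] head=0 tail=2 count=2
After op 3 (write(12)): arr=[17 3 12 _] head=0 tail=3 count=3
After op 4 (write(4)): arr=[17 3 12 4] head=0 tail=0 count=4
After op 5 (write(20)): arr=[20 3 12 4] head=1 tail=1 count=4
After op 6 (write(5)): arr=[20 5 12 4] head=2 tail=2 count=4
After op 7 (read()): arr=[20 5 12 4] head=3 tail=2 count=3
After op 8 (write(8)): arr=[20 5 8 4] head=3 tail=3 count=4
After op 9 (write(11)): arr=[20 5 8 11] head=0 tail=0 count=4
After op 10 (write(16)): arr=[16 5 8 11] head=1 tail=1 count=4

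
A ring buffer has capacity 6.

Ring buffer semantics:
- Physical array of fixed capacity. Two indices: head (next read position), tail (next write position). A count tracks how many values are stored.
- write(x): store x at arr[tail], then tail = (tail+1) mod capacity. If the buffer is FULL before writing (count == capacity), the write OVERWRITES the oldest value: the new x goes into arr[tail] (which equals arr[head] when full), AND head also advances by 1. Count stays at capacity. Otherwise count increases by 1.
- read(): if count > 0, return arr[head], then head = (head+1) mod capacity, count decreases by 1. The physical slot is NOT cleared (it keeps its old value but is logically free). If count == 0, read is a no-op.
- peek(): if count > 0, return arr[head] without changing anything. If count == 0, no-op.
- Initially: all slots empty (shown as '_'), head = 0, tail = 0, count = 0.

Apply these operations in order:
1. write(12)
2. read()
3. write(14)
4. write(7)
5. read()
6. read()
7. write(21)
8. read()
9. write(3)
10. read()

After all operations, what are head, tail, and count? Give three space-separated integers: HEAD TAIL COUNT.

After op 1 (write(12)): arr=[12 _ _ _ _ _] head=0 tail=1 count=1
After op 2 (read()): arr=[12 _ _ _ _ _] head=1 tail=1 count=0
After op 3 (write(14)): arr=[12 14 _ _ _ _] head=1 tail=2 count=1
After op 4 (write(7)): arr=[12 14 7 _ _ _] head=1 tail=3 count=2
After op 5 (read()): arr=[12 14 7 _ _ _] head=2 tail=3 count=1
After op 6 (read()): arr=[12 14 7 _ _ _] head=3 tail=3 count=0
After op 7 (write(21)): arr=[12 14 7 21 _ _] head=3 tail=4 count=1
After op 8 (read()): arr=[12 14 7 21 _ _] head=4 tail=4 count=0
After op 9 (write(3)): arr=[12 14 7 21 3 _] head=4 tail=5 count=1
After op 10 (read()): arr=[12 14 7 21 3 _] head=5 tail=5 count=0

Answer: 5 5 0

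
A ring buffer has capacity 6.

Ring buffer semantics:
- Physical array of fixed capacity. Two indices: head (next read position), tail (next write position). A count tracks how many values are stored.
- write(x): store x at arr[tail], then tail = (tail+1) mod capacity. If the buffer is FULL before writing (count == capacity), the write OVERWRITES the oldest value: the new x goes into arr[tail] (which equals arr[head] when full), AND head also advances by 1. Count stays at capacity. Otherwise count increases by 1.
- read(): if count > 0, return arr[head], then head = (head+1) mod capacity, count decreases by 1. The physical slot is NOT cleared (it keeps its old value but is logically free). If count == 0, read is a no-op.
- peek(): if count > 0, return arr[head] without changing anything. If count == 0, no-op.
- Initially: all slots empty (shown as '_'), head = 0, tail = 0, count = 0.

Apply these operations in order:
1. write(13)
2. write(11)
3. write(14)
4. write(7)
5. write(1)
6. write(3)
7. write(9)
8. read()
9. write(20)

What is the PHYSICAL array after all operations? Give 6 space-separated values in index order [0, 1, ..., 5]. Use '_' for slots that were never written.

Answer: 9 20 14 7 1 3

Derivation:
After op 1 (write(13)): arr=[13 _ _ _ _ _] head=0 tail=1 count=1
After op 2 (write(11)): arr=[13 11 _ _ _ _] head=0 tail=2 count=2
After op 3 (write(14)): arr=[13 11 14 _ _ _] head=0 tail=3 count=3
After op 4 (write(7)): arr=[13 11 14 7 _ _] head=0 tail=4 count=4
After op 5 (write(1)): arr=[13 11 14 7 1 _] head=0 tail=5 count=5
After op 6 (write(3)): arr=[13 11 14 7 1 3] head=0 tail=0 count=6
After op 7 (write(9)): arr=[9 11 14 7 1 3] head=1 tail=1 count=6
After op 8 (read()): arr=[9 11 14 7 1 3] head=2 tail=1 count=5
After op 9 (write(20)): arr=[9 20 14 7 1 3] head=2 tail=2 count=6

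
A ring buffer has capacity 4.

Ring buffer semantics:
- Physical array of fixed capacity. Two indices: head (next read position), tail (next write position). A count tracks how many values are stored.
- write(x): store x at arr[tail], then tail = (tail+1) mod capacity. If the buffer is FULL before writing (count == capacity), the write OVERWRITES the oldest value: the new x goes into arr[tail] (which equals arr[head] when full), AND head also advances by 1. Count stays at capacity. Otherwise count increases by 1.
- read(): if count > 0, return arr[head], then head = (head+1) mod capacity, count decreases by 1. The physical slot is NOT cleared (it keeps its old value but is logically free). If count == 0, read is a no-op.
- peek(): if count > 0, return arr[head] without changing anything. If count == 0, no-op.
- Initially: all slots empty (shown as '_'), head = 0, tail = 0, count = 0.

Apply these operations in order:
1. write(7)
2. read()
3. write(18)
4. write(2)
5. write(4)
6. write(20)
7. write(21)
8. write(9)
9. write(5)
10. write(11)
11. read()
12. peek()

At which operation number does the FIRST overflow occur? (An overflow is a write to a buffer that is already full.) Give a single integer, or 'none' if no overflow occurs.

Answer: 7

Derivation:
After op 1 (write(7)): arr=[7 _ _ _] head=0 tail=1 count=1
After op 2 (read()): arr=[7 _ _ _] head=1 tail=1 count=0
After op 3 (write(18)): arr=[7 18 _ _] head=1 tail=2 count=1
After op 4 (write(2)): arr=[7 18 2 _] head=1 tail=3 count=2
After op 5 (write(4)): arr=[7 18 2 4] head=1 tail=0 count=3
After op 6 (write(20)): arr=[20 18 2 4] head=1 tail=1 count=4
After op 7 (write(21)): arr=[20 21 2 4] head=2 tail=2 count=4
After op 8 (write(9)): arr=[20 21 9 4] head=3 tail=3 count=4
After op 9 (write(5)): arr=[20 21 9 5] head=0 tail=0 count=4
After op 10 (write(11)): arr=[11 21 9 5] head=1 tail=1 count=4
After op 11 (read()): arr=[11 21 9 5] head=2 tail=1 count=3
After op 12 (peek()): arr=[11 21 9 5] head=2 tail=1 count=3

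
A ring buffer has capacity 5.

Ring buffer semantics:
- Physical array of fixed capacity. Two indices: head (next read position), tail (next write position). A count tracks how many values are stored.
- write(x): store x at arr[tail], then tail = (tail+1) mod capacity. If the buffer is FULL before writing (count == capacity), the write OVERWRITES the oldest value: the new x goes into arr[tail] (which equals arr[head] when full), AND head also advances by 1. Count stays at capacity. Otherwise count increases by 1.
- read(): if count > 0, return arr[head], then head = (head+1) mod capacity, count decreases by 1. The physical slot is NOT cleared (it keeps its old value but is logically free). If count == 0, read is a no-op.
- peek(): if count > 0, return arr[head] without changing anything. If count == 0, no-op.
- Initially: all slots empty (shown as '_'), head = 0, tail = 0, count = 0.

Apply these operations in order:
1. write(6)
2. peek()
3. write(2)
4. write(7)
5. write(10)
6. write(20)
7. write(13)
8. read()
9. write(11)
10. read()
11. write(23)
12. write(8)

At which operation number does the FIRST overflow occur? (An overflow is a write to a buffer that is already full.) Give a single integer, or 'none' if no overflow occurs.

Answer: 7

Derivation:
After op 1 (write(6)): arr=[6 _ _ _ _] head=0 tail=1 count=1
After op 2 (peek()): arr=[6 _ _ _ _] head=0 tail=1 count=1
After op 3 (write(2)): arr=[6 2 _ _ _] head=0 tail=2 count=2
After op 4 (write(7)): arr=[6 2 7 _ _] head=0 tail=3 count=3
After op 5 (write(10)): arr=[6 2 7 10 _] head=0 tail=4 count=4
After op 6 (write(20)): arr=[6 2 7 10 20] head=0 tail=0 count=5
After op 7 (write(13)): arr=[13 2 7 10 20] head=1 tail=1 count=5
After op 8 (read()): arr=[13 2 7 10 20] head=2 tail=1 count=4
After op 9 (write(11)): arr=[13 11 7 10 20] head=2 tail=2 count=5
After op 10 (read()): arr=[13 11 7 10 20] head=3 tail=2 count=4
After op 11 (write(23)): arr=[13 11 23 10 20] head=3 tail=3 count=5
After op 12 (write(8)): arr=[13 11 23 8 20] head=4 tail=4 count=5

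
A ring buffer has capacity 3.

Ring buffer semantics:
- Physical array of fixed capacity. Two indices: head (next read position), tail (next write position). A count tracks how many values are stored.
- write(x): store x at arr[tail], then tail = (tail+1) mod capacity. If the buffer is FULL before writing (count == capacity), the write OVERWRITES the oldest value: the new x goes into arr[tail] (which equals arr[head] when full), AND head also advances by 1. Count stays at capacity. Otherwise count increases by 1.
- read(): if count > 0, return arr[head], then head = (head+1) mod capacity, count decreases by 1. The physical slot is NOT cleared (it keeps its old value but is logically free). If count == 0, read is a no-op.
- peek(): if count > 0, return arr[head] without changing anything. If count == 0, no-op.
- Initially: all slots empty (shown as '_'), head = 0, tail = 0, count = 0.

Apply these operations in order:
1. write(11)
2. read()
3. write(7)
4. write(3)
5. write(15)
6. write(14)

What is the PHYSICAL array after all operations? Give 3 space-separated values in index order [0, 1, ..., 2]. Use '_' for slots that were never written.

Answer: 15 14 3

Derivation:
After op 1 (write(11)): arr=[11 _ _] head=0 tail=1 count=1
After op 2 (read()): arr=[11 _ _] head=1 tail=1 count=0
After op 3 (write(7)): arr=[11 7 _] head=1 tail=2 count=1
After op 4 (write(3)): arr=[11 7 3] head=1 tail=0 count=2
After op 5 (write(15)): arr=[15 7 3] head=1 tail=1 count=3
After op 6 (write(14)): arr=[15 14 3] head=2 tail=2 count=3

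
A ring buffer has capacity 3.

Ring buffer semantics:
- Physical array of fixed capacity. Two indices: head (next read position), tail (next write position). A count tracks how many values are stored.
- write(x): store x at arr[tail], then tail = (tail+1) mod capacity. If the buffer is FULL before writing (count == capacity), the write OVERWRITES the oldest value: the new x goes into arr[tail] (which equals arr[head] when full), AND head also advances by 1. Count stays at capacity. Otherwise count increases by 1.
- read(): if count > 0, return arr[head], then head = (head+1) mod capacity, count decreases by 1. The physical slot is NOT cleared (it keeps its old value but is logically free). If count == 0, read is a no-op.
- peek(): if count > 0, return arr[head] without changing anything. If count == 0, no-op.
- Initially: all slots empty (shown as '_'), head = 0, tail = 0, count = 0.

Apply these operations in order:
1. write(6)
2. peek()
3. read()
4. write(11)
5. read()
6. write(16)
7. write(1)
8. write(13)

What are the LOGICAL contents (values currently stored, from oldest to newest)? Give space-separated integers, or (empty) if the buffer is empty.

Answer: 16 1 13

Derivation:
After op 1 (write(6)): arr=[6 _ _] head=0 tail=1 count=1
After op 2 (peek()): arr=[6 _ _] head=0 tail=1 count=1
After op 3 (read()): arr=[6 _ _] head=1 tail=1 count=0
After op 4 (write(11)): arr=[6 11 _] head=1 tail=2 count=1
After op 5 (read()): arr=[6 11 _] head=2 tail=2 count=0
After op 6 (write(16)): arr=[6 11 16] head=2 tail=0 count=1
After op 7 (write(1)): arr=[1 11 16] head=2 tail=1 count=2
After op 8 (write(13)): arr=[1 13 16] head=2 tail=2 count=3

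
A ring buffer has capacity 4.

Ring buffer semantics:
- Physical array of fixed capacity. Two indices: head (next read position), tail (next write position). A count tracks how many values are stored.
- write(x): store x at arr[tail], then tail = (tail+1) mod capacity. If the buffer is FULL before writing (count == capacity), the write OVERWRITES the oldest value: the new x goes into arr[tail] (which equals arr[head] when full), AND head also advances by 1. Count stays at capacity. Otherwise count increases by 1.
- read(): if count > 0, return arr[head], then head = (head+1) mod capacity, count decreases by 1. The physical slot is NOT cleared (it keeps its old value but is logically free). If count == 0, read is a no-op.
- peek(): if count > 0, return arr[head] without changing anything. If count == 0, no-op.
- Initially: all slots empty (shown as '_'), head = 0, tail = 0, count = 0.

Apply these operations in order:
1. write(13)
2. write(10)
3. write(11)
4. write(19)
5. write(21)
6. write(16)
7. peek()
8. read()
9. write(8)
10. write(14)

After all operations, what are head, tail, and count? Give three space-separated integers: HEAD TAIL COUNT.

Answer: 0 0 4

Derivation:
After op 1 (write(13)): arr=[13 _ _ _] head=0 tail=1 count=1
After op 2 (write(10)): arr=[13 10 _ _] head=0 tail=2 count=2
After op 3 (write(11)): arr=[13 10 11 _] head=0 tail=3 count=3
After op 4 (write(19)): arr=[13 10 11 19] head=0 tail=0 count=4
After op 5 (write(21)): arr=[21 10 11 19] head=1 tail=1 count=4
After op 6 (write(16)): arr=[21 16 11 19] head=2 tail=2 count=4
After op 7 (peek()): arr=[21 16 11 19] head=2 tail=2 count=4
After op 8 (read()): arr=[21 16 11 19] head=3 tail=2 count=3
After op 9 (write(8)): arr=[21 16 8 19] head=3 tail=3 count=4
After op 10 (write(14)): arr=[21 16 8 14] head=0 tail=0 count=4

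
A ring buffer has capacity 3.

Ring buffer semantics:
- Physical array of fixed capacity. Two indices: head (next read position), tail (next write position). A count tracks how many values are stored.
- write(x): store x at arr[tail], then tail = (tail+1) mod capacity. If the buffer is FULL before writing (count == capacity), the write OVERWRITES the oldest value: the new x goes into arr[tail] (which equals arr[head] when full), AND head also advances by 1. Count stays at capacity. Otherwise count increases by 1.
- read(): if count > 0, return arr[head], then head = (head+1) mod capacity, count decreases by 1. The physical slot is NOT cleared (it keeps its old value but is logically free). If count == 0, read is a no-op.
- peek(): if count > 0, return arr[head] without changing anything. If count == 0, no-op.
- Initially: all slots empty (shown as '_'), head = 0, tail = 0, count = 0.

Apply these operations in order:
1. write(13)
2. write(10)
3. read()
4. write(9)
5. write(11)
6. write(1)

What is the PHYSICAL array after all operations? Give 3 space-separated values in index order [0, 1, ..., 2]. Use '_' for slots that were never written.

Answer: 11 1 9

Derivation:
After op 1 (write(13)): arr=[13 _ _] head=0 tail=1 count=1
After op 2 (write(10)): arr=[13 10 _] head=0 tail=2 count=2
After op 3 (read()): arr=[13 10 _] head=1 tail=2 count=1
After op 4 (write(9)): arr=[13 10 9] head=1 tail=0 count=2
After op 5 (write(11)): arr=[11 10 9] head=1 tail=1 count=3
After op 6 (write(1)): arr=[11 1 9] head=2 tail=2 count=3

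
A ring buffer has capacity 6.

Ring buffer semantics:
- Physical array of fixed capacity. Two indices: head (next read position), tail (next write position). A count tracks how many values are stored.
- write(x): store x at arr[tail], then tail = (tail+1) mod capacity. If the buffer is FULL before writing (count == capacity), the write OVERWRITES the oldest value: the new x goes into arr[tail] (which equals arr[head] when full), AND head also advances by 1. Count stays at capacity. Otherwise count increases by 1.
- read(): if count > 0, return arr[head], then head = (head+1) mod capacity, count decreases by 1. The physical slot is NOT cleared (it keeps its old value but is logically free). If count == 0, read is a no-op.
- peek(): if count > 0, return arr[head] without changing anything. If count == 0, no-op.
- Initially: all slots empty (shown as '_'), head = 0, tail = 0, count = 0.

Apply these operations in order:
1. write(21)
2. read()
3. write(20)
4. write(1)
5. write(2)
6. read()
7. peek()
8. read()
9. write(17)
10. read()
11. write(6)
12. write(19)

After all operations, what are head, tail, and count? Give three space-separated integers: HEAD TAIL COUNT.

After op 1 (write(21)): arr=[21 _ _ _ _ _] head=0 tail=1 count=1
After op 2 (read()): arr=[21 _ _ _ _ _] head=1 tail=1 count=0
After op 3 (write(20)): arr=[21 20 _ _ _ _] head=1 tail=2 count=1
After op 4 (write(1)): arr=[21 20 1 _ _ _] head=1 tail=3 count=2
After op 5 (write(2)): arr=[21 20 1 2 _ _] head=1 tail=4 count=3
After op 6 (read()): arr=[21 20 1 2 _ _] head=2 tail=4 count=2
After op 7 (peek()): arr=[21 20 1 2 _ _] head=2 tail=4 count=2
After op 8 (read()): arr=[21 20 1 2 _ _] head=3 tail=4 count=1
After op 9 (write(17)): arr=[21 20 1 2 17 _] head=3 tail=5 count=2
After op 10 (read()): arr=[21 20 1 2 17 _] head=4 tail=5 count=1
After op 11 (write(6)): arr=[21 20 1 2 17 6] head=4 tail=0 count=2
After op 12 (write(19)): arr=[19 20 1 2 17 6] head=4 tail=1 count=3

Answer: 4 1 3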